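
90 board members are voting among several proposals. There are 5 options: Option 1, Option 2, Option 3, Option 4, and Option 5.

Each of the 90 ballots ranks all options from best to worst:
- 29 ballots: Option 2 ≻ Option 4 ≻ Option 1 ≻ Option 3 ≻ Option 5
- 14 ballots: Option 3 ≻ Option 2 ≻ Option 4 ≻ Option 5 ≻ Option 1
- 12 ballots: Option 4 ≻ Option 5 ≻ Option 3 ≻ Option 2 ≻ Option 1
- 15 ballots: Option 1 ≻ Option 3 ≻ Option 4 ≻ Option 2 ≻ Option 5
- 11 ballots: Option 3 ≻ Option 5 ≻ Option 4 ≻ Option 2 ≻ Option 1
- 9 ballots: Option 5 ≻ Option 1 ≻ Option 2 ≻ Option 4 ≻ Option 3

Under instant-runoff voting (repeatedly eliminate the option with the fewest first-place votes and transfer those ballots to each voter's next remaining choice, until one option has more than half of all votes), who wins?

Option 3

Round 1: Option 1 15, Option 2 29, Option 3 25, Option 4 12, Option 5 9. Option 5 eliminated.
Round 2: Option 1 24, Option 2 29, Option 3 25, Option 4 12. Option 4 eliminated.
Round 3: Option 1 24, Option 2 29, Option 3 37. Option 1 eliminated.
Round 4: Option 2 38, Option 3 52. Option 3 has a majority (≥46).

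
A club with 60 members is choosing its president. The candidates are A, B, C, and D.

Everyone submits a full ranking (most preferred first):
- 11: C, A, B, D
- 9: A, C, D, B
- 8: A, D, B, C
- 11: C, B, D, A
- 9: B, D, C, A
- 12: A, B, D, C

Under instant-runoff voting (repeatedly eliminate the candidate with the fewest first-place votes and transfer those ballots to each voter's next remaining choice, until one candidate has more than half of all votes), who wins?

Round 1: A 29, B 9, C 22, D 0. D eliminated.
Round 2: A 29, B 9, C 22. B eliminated.
Round 3: A 29, C 31. C has a majority (≥31).

C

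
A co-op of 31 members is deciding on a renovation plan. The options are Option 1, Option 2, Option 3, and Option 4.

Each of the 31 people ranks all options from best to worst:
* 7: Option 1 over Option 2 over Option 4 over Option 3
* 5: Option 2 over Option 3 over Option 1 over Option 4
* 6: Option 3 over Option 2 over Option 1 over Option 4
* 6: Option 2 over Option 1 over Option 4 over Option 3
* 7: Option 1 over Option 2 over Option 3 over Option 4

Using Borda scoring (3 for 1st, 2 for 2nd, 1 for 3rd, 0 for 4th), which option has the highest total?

Option 2

Option 1: 7×3 + 5×1 + 6×1 + 6×2 + 7×3 = 65
Option 2: 7×2 + 5×3 + 6×2 + 6×3 + 7×2 = 73
Option 3: 7×0 + 5×2 + 6×3 + 6×0 + 7×1 = 35
Option 4: 7×1 + 5×0 + 6×0 + 6×1 + 7×0 = 13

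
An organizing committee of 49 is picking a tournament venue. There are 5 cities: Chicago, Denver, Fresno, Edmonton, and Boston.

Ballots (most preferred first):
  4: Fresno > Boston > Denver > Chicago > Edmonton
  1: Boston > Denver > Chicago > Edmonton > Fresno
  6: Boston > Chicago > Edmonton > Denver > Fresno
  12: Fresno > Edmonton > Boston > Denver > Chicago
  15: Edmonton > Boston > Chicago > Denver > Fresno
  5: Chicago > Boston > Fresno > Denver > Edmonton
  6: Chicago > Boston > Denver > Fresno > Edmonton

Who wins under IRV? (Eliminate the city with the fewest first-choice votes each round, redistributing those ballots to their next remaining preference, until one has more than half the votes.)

Chicago

Round 1: Chicago 11, Denver 0, Fresno 16, Edmonton 15, Boston 7. Denver eliminated.
Round 2: Chicago 11, Fresno 16, Edmonton 15, Boston 7. Boston eliminated.
Round 3: Chicago 18, Fresno 16, Edmonton 15. Edmonton eliminated.
Round 4: Chicago 33, Fresno 16. Chicago has a majority (≥25).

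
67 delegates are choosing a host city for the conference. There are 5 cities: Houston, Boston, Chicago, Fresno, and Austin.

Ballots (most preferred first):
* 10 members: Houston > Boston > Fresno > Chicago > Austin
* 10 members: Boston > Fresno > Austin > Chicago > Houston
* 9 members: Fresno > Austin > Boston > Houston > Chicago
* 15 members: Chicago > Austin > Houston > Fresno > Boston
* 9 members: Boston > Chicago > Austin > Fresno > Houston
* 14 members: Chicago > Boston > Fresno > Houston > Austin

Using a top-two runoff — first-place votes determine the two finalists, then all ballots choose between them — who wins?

Boston

Round 1 first-place votes: Houston 10, Boston 19, Chicago 29, Fresno 9, Austin 0. Chicago and Boston advance.
Runoff: Chicago is ranked above Boston on 29 ballots, Boston above Chicago on 38.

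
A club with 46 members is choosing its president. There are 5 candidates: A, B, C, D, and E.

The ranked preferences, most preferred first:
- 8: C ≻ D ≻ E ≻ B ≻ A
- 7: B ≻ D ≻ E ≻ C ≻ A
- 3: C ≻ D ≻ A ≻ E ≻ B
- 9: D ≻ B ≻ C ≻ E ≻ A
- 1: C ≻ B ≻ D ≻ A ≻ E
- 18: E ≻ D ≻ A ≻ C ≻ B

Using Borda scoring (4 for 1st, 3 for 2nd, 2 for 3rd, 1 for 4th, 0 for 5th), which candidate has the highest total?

A: 8×0 + 7×0 + 3×2 + 9×0 + 1×1 + 18×2 = 43
B: 8×1 + 7×4 + 3×0 + 9×3 + 1×3 + 18×0 = 66
C: 8×4 + 7×1 + 3×4 + 9×2 + 1×4 + 18×1 = 91
D: 8×3 + 7×3 + 3×3 + 9×4 + 1×2 + 18×3 = 146
E: 8×2 + 7×2 + 3×1 + 9×1 + 1×0 + 18×4 = 114

D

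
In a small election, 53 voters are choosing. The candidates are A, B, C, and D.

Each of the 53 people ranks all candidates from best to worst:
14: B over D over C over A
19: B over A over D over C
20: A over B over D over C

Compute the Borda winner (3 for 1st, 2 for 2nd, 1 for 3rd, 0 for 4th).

B

A: 14×0 + 19×2 + 20×3 = 98
B: 14×3 + 19×3 + 20×2 = 139
C: 14×1 + 19×0 + 20×0 = 14
D: 14×2 + 19×1 + 20×1 = 67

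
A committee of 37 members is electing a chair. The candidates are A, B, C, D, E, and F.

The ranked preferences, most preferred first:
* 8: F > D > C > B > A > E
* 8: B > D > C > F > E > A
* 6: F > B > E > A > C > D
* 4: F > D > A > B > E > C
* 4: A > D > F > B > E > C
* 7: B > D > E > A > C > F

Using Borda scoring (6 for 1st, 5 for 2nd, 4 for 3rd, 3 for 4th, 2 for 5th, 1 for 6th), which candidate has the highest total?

B

A: 8×2 + 8×1 + 6×3 + 4×4 + 4×6 + 7×3 = 103
B: 8×3 + 8×6 + 6×5 + 4×3 + 4×3 + 7×6 = 168
C: 8×4 + 8×4 + 6×2 + 4×1 + 4×1 + 7×2 = 98
D: 8×5 + 8×5 + 6×1 + 4×5 + 4×5 + 7×5 = 161
E: 8×1 + 8×2 + 6×4 + 4×2 + 4×2 + 7×4 = 92
F: 8×6 + 8×3 + 6×6 + 4×6 + 4×4 + 7×1 = 155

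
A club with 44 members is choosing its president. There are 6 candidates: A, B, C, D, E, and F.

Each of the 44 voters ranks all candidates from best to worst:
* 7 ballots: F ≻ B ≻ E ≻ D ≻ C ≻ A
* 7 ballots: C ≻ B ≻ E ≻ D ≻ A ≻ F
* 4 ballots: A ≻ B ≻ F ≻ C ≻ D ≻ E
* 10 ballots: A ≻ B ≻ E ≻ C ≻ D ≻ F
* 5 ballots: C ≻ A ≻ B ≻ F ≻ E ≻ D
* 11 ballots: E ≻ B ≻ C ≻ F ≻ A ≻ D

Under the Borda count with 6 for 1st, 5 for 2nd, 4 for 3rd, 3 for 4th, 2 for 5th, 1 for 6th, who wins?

B

A: 7×1 + 7×2 + 4×6 + 10×6 + 5×5 + 11×2 = 152
B: 7×5 + 7×5 + 4×5 + 10×5 + 5×4 + 11×5 = 215
C: 7×2 + 7×6 + 4×3 + 10×3 + 5×6 + 11×4 = 172
D: 7×3 + 7×3 + 4×2 + 10×2 + 5×1 + 11×1 = 86
E: 7×4 + 7×4 + 4×1 + 10×4 + 5×2 + 11×6 = 176
F: 7×6 + 7×1 + 4×4 + 10×1 + 5×3 + 11×3 = 123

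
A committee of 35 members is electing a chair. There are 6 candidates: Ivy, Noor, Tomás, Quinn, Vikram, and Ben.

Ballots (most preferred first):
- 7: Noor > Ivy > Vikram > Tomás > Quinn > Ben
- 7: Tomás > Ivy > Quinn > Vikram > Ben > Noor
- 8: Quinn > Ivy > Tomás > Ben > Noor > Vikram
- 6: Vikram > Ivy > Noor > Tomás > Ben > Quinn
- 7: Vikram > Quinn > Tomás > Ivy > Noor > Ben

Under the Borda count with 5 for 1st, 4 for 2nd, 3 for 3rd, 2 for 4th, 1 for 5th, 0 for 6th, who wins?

Ivy: 7×4 + 7×4 + 8×4 + 6×4 + 7×2 = 126
Noor: 7×5 + 7×0 + 8×1 + 6×3 + 7×1 = 68
Tomás: 7×2 + 7×5 + 8×3 + 6×2 + 7×3 = 106
Quinn: 7×1 + 7×3 + 8×5 + 6×0 + 7×4 = 96
Vikram: 7×3 + 7×2 + 8×0 + 6×5 + 7×5 = 100
Ben: 7×0 + 7×1 + 8×2 + 6×1 + 7×0 = 29

Ivy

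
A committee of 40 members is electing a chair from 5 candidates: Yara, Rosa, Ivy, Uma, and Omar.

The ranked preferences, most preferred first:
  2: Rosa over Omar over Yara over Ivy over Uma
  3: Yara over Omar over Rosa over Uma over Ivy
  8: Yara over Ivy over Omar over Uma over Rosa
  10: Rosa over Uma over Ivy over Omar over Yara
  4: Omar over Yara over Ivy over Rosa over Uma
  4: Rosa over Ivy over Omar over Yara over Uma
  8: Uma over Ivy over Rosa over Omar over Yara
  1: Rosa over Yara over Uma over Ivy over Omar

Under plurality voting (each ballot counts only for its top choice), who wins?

First-place votes: Yara 11, Rosa 17, Ivy 0, Uma 8, Omar 4.

Rosa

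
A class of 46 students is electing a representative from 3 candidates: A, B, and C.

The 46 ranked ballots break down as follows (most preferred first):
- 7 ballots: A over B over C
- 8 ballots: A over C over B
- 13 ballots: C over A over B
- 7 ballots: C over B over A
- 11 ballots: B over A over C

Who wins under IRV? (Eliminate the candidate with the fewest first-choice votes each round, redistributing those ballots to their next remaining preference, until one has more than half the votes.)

A

Round 1: A 15, B 11, C 20. B eliminated.
Round 2: A 26, C 20. A has a majority (≥24).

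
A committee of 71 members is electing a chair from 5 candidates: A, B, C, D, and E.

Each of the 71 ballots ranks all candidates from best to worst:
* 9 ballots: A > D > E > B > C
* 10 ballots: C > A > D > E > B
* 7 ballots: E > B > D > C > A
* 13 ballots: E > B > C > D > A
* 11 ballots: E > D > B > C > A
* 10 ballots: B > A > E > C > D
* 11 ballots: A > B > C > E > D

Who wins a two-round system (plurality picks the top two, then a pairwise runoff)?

A

Round 1 first-place votes: A 20, B 10, C 10, D 0, E 31. E and A advance.
Runoff: E is ranked above A on 31 ballots, A above E on 40.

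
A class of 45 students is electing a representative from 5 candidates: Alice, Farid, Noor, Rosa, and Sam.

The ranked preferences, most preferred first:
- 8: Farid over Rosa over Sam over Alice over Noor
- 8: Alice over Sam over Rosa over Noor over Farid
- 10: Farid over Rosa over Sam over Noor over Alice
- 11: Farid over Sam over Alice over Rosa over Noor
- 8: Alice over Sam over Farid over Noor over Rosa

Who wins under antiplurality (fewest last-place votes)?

Last-place votes: Alice 10, Farid 8, Noor 19, Rosa 8, Sam 0.

Sam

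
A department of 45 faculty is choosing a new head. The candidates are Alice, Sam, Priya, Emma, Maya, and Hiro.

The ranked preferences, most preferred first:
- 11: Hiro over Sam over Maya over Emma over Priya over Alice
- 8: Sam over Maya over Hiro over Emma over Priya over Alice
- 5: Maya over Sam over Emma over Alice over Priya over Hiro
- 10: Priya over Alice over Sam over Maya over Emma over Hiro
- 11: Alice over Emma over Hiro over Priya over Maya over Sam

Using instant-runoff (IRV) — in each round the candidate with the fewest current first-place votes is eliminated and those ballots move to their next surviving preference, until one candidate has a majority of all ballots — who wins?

Sam

Round 1: Alice 11, Sam 8, Priya 10, Emma 0, Maya 5, Hiro 11. Emma eliminated.
Round 2: Alice 11, Sam 8, Priya 10, Maya 5, Hiro 11. Maya eliminated.
Round 3: Alice 11, Sam 13, Priya 10, Hiro 11. Priya eliminated.
Round 4: Alice 21, Sam 13, Hiro 11. Hiro eliminated.
Round 5: Alice 21, Sam 24. Sam has a majority (≥23).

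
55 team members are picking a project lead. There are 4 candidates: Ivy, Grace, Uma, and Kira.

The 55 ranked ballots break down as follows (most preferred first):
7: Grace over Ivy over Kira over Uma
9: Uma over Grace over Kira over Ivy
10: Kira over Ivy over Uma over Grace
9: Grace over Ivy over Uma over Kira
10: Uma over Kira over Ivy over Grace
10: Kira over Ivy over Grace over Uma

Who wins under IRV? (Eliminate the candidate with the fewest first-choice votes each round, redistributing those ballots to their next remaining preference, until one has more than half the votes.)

Round 1: Ivy 0, Grace 16, Uma 19, Kira 20. Ivy eliminated.
Round 2: Grace 16, Uma 19, Kira 20. Grace eliminated.
Round 3: Uma 28, Kira 27. Uma has a majority (≥28).

Uma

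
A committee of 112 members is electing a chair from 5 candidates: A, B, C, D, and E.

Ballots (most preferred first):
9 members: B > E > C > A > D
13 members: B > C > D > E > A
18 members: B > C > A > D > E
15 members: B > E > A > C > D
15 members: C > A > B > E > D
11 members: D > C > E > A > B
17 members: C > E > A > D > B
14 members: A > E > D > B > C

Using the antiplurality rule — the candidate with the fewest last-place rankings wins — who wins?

Last-place votes: A 13, B 28, C 14, D 39, E 18.

A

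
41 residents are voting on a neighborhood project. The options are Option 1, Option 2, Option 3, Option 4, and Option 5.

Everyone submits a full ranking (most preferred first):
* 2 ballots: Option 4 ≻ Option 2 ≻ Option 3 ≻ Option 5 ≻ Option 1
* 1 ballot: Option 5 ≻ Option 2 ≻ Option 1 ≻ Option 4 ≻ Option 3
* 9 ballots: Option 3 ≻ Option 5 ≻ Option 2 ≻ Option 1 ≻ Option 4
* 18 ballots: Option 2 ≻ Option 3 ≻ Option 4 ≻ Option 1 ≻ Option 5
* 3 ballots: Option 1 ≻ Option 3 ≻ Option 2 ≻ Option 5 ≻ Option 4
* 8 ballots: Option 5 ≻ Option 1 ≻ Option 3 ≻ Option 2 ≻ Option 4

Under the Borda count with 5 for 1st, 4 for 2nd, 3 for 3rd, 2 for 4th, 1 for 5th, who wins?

Option 3

Option 1: 2×1 + 1×3 + 9×2 + 18×2 + 3×5 + 8×4 = 106
Option 2: 2×4 + 1×4 + 9×3 + 18×5 + 3×3 + 8×2 = 154
Option 3: 2×3 + 1×1 + 9×5 + 18×4 + 3×4 + 8×3 = 160
Option 4: 2×5 + 1×2 + 9×1 + 18×3 + 3×1 + 8×1 = 86
Option 5: 2×2 + 1×5 + 9×4 + 18×1 + 3×2 + 8×5 = 109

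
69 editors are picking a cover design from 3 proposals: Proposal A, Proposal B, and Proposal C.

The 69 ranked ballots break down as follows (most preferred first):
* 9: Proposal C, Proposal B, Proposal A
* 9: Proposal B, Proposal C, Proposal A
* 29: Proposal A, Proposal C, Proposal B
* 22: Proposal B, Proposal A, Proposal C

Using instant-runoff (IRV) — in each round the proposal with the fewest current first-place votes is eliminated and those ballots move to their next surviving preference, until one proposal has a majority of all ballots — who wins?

Round 1: Proposal A 29, Proposal B 31, Proposal C 9. Proposal C eliminated.
Round 2: Proposal A 29, Proposal B 40. Proposal B has a majority (≥35).

Proposal B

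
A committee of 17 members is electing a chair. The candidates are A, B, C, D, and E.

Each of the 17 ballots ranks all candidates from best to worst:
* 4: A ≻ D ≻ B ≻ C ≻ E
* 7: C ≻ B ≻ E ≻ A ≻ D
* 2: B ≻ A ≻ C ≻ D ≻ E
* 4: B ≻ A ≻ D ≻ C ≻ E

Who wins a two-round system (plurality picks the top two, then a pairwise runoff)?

B

Round 1 first-place votes: A 4, B 6, C 7, D 0, E 0. C and B advance.
Runoff: C is ranked above B on 7 ballots, B above C on 10.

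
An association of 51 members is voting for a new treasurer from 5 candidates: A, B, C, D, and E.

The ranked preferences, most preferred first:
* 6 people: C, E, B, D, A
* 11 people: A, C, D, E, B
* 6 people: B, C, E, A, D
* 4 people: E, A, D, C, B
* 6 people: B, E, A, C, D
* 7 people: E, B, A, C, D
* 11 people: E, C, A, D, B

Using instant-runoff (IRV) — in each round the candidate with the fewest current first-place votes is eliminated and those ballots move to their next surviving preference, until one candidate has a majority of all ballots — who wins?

Round 1: A 11, B 12, C 6, D 0, E 22. D eliminated.
Round 2: A 11, B 12, C 6, E 22. C eliminated.
Round 3: A 11, B 12, E 28. E has a majority (≥26).

E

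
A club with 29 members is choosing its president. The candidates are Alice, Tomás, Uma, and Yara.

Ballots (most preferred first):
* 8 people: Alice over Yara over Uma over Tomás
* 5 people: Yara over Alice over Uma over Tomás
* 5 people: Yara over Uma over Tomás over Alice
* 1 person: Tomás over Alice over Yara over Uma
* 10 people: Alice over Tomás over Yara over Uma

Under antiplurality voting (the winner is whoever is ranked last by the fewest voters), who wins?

Yara

Last-place votes: Alice 5, Tomás 13, Uma 11, Yara 0.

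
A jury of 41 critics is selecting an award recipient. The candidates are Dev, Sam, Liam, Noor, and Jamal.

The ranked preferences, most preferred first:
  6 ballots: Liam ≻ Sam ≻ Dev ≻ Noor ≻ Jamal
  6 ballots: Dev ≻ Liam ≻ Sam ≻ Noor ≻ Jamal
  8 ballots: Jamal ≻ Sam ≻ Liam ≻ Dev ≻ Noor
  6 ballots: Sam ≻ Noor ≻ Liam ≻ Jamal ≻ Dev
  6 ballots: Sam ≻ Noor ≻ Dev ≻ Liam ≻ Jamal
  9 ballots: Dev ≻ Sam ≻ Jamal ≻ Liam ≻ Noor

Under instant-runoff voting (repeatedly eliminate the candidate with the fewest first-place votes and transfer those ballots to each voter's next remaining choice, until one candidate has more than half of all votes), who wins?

Sam

Round 1: Dev 15, Sam 12, Liam 6, Noor 0, Jamal 8. Noor eliminated.
Round 2: Dev 15, Sam 12, Liam 6, Jamal 8. Liam eliminated.
Round 3: Dev 15, Sam 18, Jamal 8. Jamal eliminated.
Round 4: Dev 15, Sam 26. Sam has a majority (≥21).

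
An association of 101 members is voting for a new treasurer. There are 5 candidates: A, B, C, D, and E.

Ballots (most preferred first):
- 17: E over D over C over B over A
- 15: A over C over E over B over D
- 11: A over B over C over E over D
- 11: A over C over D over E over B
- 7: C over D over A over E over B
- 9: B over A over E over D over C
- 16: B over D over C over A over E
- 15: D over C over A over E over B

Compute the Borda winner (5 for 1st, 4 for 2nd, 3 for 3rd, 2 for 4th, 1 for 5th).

A: 17×1 + 15×5 + 11×5 + 11×5 + 7×3 + 9×4 + 16×2 + 15×3 = 336
B: 17×2 + 15×2 + 11×4 + 11×1 + 7×1 + 9×5 + 16×5 + 15×1 = 266
C: 17×3 + 15×4 + 11×3 + 11×4 + 7×5 + 9×1 + 16×3 + 15×4 = 340
D: 17×4 + 15×1 + 11×1 + 11×3 + 7×4 + 9×2 + 16×4 + 15×5 = 312
E: 17×5 + 15×3 + 11×2 + 11×2 + 7×2 + 9×3 + 16×1 + 15×2 = 261

C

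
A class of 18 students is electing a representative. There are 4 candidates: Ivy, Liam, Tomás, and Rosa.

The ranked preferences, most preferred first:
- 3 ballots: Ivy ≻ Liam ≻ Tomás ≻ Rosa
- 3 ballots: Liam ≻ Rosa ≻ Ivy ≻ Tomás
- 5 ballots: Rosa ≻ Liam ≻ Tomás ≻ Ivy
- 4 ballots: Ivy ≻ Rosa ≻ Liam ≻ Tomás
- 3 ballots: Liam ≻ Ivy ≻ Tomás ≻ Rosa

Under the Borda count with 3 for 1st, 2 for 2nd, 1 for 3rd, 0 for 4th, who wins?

Ivy: 3×3 + 3×1 + 5×0 + 4×3 + 3×2 = 30
Liam: 3×2 + 3×3 + 5×2 + 4×1 + 3×3 = 38
Tomás: 3×1 + 3×0 + 5×1 + 4×0 + 3×1 = 11
Rosa: 3×0 + 3×2 + 5×3 + 4×2 + 3×0 = 29

Liam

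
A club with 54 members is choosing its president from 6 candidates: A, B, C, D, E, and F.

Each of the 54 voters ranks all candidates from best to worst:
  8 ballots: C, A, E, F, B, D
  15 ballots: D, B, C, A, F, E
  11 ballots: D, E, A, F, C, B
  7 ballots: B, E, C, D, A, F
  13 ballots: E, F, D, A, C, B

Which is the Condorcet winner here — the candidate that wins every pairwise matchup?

E

E vs A: 31–23
E vs B: 32–22
E vs C: 31–23
E vs D: 28–26
E vs F: 39–15
E beats every other candidate.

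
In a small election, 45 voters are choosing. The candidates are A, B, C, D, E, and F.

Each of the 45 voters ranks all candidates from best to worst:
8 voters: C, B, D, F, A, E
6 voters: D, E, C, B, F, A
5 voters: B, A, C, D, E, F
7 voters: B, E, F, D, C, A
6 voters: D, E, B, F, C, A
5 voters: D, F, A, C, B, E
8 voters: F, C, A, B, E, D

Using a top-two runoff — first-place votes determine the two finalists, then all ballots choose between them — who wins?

Round 1 first-place votes: A 0, B 12, C 8, D 17, E 0, F 8. D and B advance.
Runoff: D is ranked above B on 17 ballots, B above D on 28.

B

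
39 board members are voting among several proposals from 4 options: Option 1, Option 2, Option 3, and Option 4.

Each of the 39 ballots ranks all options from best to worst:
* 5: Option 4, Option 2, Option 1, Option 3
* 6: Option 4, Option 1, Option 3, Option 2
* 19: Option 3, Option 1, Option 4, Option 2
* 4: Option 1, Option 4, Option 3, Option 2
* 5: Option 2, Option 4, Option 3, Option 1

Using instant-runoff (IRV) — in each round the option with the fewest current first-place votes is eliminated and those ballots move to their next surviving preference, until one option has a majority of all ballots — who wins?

Option 4

Round 1: Option 1 4, Option 2 5, Option 3 19, Option 4 11. Option 1 eliminated.
Round 2: Option 2 5, Option 3 19, Option 4 15. Option 2 eliminated.
Round 3: Option 3 19, Option 4 20. Option 4 has a majority (≥20).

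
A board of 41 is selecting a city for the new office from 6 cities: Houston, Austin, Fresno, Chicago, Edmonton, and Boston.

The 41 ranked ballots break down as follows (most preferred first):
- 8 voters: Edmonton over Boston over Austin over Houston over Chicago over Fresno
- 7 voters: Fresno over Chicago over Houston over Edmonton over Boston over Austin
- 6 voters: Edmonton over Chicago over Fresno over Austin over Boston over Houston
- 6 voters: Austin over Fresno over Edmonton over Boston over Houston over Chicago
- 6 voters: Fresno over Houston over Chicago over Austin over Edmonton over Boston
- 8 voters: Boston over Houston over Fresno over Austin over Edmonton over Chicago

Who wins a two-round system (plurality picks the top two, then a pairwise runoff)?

Round 1 first-place votes: Houston 0, Austin 6, Fresno 13, Chicago 0, Edmonton 14, Boston 8. Edmonton and Fresno advance.
Runoff: Edmonton is ranked above Fresno on 14 ballots, Fresno above Edmonton on 27.

Fresno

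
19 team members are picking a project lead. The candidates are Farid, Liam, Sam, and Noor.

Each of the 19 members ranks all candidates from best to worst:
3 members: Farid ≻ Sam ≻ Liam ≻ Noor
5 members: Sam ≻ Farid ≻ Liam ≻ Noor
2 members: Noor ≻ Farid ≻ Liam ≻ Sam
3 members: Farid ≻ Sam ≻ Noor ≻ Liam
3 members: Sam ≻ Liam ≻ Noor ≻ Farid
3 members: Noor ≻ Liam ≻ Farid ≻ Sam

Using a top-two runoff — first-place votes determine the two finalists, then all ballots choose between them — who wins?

Farid

Round 1 first-place votes: Farid 6, Liam 0, Sam 8, Noor 5. Sam and Farid advance.
Runoff: Sam is ranked above Farid on 8 ballots, Farid above Sam on 11.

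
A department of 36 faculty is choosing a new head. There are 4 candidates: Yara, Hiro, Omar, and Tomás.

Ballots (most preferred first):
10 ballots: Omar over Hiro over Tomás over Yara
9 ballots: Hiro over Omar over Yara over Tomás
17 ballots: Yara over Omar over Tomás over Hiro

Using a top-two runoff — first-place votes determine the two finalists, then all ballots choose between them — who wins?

Round 1 first-place votes: Yara 17, Hiro 9, Omar 10, Tomás 0. Yara and Omar advance.
Runoff: Yara is ranked above Omar on 17 ballots, Omar above Yara on 19.

Omar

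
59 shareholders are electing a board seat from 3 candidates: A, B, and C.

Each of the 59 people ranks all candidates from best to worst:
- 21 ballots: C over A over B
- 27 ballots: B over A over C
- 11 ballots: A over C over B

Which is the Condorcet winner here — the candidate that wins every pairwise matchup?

A vs B: 32–27
A vs C: 38–21
A beats every other candidate.

A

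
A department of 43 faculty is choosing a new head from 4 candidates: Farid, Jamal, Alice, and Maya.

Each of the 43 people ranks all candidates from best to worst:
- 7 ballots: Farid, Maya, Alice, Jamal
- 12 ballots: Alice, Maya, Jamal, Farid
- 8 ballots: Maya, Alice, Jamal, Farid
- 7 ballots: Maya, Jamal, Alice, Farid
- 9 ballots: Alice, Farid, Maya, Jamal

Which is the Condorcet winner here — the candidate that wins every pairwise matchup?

Maya vs Farid: 27–16
Maya vs Jamal: 43–0
Maya vs Alice: 22–21
Maya beats every other candidate.

Maya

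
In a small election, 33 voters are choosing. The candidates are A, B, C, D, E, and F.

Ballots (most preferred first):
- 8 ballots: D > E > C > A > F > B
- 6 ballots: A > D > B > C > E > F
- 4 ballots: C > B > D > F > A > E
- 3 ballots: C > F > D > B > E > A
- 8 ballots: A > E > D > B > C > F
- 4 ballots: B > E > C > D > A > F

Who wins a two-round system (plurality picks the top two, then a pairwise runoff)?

D

Round 1 first-place votes: A 14, B 4, C 7, D 8, E 0, F 0. A and D advance.
Runoff: A is ranked above D on 14 ballots, D above A on 19.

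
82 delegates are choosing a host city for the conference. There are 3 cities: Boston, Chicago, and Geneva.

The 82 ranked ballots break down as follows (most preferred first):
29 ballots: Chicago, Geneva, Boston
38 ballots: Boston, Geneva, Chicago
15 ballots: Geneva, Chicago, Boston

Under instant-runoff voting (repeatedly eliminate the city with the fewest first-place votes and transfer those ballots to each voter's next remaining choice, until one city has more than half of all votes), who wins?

Round 1: Boston 38, Chicago 29, Geneva 15. Geneva eliminated.
Round 2: Boston 38, Chicago 44. Chicago has a majority (≥42).

Chicago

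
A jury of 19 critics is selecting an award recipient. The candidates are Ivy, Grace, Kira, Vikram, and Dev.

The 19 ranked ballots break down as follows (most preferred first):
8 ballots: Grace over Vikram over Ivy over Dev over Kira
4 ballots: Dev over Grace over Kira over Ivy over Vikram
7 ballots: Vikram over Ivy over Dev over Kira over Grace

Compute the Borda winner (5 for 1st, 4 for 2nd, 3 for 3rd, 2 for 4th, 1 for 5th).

Ivy: 8×3 + 4×2 + 7×4 = 60
Grace: 8×5 + 4×4 + 7×1 = 63
Kira: 8×1 + 4×3 + 7×2 = 34
Vikram: 8×4 + 4×1 + 7×5 = 71
Dev: 8×2 + 4×5 + 7×3 = 57

Vikram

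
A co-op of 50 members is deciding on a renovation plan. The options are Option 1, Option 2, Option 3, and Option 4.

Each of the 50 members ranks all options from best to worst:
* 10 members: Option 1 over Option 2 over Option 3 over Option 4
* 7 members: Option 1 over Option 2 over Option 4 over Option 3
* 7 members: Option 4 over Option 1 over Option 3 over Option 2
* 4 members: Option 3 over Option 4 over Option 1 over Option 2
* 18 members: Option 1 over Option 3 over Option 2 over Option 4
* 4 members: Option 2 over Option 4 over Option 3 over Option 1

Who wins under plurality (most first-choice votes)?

First-place votes: Option 1 35, Option 2 4, Option 3 4, Option 4 7.

Option 1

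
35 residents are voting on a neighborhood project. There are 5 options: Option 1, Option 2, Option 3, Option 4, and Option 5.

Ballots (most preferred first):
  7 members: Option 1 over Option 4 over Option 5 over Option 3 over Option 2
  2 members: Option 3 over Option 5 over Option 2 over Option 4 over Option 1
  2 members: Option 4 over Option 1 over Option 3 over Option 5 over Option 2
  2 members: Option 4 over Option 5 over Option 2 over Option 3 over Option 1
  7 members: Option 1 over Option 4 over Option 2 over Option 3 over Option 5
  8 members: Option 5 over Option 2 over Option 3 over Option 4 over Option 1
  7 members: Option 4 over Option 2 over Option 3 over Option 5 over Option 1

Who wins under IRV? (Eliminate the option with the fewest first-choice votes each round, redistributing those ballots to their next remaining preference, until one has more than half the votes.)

Round 1: Option 1 14, Option 2 0, Option 3 2, Option 4 11, Option 5 8. Option 2 eliminated.
Round 2: Option 1 14, Option 3 2, Option 4 11, Option 5 8. Option 3 eliminated.
Round 3: Option 1 14, Option 4 11, Option 5 10. Option 5 eliminated.
Round 4: Option 1 14, Option 4 21. Option 4 has a majority (≥18).

Option 4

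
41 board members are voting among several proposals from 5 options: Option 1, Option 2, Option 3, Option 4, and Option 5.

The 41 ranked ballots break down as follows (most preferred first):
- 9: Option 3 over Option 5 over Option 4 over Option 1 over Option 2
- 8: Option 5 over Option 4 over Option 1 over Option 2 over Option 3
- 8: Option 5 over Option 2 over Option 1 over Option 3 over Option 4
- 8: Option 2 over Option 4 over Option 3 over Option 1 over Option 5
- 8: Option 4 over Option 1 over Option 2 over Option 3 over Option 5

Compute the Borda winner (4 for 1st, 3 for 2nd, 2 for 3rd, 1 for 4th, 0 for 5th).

Option 4

Option 1: 9×1 + 8×2 + 8×2 + 8×1 + 8×3 = 73
Option 2: 9×0 + 8×1 + 8×3 + 8×4 + 8×2 = 80
Option 3: 9×4 + 8×0 + 8×1 + 8×2 + 8×1 = 68
Option 4: 9×2 + 8×3 + 8×0 + 8×3 + 8×4 = 98
Option 5: 9×3 + 8×4 + 8×4 + 8×0 + 8×0 = 91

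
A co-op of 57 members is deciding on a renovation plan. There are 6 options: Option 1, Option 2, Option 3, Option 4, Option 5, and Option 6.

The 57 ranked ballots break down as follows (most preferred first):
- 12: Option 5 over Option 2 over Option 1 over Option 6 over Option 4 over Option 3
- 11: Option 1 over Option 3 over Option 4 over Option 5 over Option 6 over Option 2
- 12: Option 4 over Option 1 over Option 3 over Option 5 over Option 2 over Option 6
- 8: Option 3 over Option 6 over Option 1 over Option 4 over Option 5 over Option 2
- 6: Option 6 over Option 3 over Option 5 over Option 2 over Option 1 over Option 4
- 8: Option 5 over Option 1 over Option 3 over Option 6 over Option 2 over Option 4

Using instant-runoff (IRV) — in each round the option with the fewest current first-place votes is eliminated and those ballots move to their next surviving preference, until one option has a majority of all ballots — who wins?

Option 3

Round 1: Option 1 11, Option 2 0, Option 3 8, Option 4 12, Option 5 20, Option 6 6. Option 2 eliminated.
Round 2: Option 1 11, Option 3 8, Option 4 12, Option 5 20, Option 6 6. Option 6 eliminated.
Round 3: Option 1 11, Option 3 14, Option 4 12, Option 5 20. Option 1 eliminated.
Round 4: Option 3 25, Option 4 12, Option 5 20. Option 4 eliminated.
Round 5: Option 3 37, Option 5 20. Option 3 has a majority (≥29).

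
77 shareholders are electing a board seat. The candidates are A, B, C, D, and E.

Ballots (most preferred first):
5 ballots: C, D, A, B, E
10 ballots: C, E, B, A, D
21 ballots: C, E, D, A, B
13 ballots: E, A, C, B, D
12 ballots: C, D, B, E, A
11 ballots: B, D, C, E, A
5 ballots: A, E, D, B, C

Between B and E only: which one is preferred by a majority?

E

B is ranked above E on 28 ballots; E above B on 49.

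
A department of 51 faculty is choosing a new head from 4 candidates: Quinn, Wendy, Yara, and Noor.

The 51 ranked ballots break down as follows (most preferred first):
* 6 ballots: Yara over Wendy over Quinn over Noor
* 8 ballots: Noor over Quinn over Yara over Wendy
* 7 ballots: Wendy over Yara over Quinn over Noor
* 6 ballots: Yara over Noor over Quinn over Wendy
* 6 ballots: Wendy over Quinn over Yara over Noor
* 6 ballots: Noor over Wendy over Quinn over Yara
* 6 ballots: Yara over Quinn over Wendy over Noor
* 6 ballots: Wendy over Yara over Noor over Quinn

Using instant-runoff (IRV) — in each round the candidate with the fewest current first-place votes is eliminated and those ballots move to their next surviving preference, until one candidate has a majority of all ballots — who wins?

Round 1: Quinn 0, Wendy 19, Yara 18, Noor 14. Quinn eliminated.
Round 2: Wendy 19, Yara 18, Noor 14. Noor eliminated.
Round 3: Wendy 25, Yara 26. Yara has a majority (≥26).

Yara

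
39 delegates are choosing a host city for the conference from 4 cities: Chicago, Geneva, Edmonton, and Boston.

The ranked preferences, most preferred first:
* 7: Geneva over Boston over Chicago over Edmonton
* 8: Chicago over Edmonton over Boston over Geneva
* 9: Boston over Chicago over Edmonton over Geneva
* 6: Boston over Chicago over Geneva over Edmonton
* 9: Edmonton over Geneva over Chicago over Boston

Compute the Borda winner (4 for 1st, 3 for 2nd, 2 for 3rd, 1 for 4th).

Chicago

Chicago: 7×2 + 8×4 + 9×3 + 6×3 + 9×2 = 109
Geneva: 7×4 + 8×1 + 9×1 + 6×2 + 9×3 = 84
Edmonton: 7×1 + 8×3 + 9×2 + 6×1 + 9×4 = 91
Boston: 7×3 + 8×2 + 9×4 + 6×4 + 9×1 = 106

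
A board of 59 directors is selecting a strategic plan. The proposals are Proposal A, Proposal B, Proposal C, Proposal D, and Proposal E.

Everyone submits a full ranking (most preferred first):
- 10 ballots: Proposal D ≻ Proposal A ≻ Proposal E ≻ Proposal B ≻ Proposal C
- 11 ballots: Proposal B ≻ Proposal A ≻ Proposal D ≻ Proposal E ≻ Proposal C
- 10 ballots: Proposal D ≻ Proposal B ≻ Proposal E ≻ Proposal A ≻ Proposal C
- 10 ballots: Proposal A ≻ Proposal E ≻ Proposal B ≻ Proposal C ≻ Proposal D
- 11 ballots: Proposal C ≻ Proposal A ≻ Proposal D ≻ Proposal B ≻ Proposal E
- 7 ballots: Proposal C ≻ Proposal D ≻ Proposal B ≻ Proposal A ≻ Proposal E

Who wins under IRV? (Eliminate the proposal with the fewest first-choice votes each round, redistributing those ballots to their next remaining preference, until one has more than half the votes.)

Proposal D

Round 1: Proposal A 10, Proposal B 11, Proposal C 18, Proposal D 20, Proposal E 0. Proposal E eliminated.
Round 2: Proposal A 10, Proposal B 11, Proposal C 18, Proposal D 20. Proposal A eliminated.
Round 3: Proposal B 21, Proposal C 18, Proposal D 20. Proposal C eliminated.
Round 4: Proposal B 21, Proposal D 38. Proposal D has a majority (≥30).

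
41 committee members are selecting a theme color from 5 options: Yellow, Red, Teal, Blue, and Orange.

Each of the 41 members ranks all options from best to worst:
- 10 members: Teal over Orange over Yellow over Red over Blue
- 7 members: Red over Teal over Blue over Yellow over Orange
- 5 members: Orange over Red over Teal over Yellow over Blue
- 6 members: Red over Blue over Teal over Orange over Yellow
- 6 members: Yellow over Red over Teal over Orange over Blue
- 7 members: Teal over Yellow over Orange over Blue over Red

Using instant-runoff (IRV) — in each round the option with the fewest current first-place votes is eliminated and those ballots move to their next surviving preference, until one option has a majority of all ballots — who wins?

Round 1: Yellow 6, Red 13, Teal 17, Blue 0, Orange 5. Blue eliminated.
Round 2: Yellow 6, Red 13, Teal 17, Orange 5. Orange eliminated.
Round 3: Yellow 6, Red 18, Teal 17. Yellow eliminated.
Round 4: Red 24, Teal 17. Red has a majority (≥21).

Red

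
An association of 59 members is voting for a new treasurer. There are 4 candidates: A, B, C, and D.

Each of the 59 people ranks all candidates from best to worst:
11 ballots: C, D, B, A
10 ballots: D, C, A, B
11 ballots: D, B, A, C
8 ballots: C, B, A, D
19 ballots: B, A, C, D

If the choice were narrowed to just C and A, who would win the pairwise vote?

C is ranked above A on 29 ballots; A above C on 30.

A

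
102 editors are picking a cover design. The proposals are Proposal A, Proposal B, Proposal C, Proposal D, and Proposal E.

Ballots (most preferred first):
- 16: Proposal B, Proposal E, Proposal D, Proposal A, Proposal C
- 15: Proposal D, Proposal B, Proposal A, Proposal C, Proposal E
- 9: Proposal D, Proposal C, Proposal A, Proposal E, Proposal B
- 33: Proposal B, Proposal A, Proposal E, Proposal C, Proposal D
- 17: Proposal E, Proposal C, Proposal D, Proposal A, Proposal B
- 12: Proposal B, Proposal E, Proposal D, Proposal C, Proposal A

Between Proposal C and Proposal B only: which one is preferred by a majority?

Proposal C is ranked above Proposal B on 26 ballots; Proposal B above Proposal C on 76.

Proposal B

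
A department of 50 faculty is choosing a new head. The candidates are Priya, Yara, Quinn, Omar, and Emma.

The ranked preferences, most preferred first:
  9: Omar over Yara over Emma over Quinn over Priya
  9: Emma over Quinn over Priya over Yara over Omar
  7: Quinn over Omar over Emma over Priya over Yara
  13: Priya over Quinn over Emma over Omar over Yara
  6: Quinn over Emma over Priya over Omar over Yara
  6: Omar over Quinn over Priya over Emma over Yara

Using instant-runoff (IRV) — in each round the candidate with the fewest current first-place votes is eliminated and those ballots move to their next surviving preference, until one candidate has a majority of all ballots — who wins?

Round 1: Priya 13, Yara 0, Quinn 13, Omar 15, Emma 9. Yara eliminated.
Round 2: Priya 13, Quinn 13, Omar 15, Emma 9. Emma eliminated.
Round 3: Priya 13, Quinn 22, Omar 15. Priya eliminated.
Round 4: Quinn 35, Omar 15. Quinn has a majority (≥26).

Quinn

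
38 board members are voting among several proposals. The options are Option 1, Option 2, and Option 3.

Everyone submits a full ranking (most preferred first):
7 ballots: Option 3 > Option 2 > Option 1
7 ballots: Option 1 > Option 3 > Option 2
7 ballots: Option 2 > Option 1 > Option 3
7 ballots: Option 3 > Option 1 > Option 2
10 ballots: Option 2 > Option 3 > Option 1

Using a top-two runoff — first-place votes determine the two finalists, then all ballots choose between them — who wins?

Option 3

Round 1 first-place votes: Option 1 7, Option 2 17, Option 3 14. Option 2 and Option 3 advance.
Runoff: Option 2 is ranked above Option 3 on 17 ballots, Option 3 above Option 2 on 21.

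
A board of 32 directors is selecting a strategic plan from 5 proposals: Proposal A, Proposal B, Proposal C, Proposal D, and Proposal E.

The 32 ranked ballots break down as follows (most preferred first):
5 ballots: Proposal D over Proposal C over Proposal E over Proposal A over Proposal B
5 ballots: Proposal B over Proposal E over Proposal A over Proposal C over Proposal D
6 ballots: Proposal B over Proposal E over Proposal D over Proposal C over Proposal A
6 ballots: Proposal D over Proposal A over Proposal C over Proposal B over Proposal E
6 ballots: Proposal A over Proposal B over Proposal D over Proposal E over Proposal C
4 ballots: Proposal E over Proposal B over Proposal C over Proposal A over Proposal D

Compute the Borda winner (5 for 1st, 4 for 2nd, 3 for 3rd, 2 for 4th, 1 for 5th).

Proposal B

Proposal A: 5×2 + 5×3 + 6×1 + 6×4 + 6×5 + 4×2 = 93
Proposal B: 5×1 + 5×5 + 6×5 + 6×2 + 6×4 + 4×4 = 112
Proposal C: 5×4 + 5×2 + 6×2 + 6×3 + 6×1 + 4×3 = 78
Proposal D: 5×5 + 5×1 + 6×3 + 6×5 + 6×3 + 4×1 = 100
Proposal E: 5×3 + 5×4 + 6×4 + 6×1 + 6×2 + 4×5 = 97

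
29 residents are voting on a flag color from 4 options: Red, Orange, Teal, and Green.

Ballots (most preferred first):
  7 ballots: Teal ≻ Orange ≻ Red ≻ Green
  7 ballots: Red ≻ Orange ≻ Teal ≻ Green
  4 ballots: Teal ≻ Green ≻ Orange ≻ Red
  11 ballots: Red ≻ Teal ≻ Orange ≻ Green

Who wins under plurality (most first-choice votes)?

Red

First-place votes: Red 18, Orange 0, Teal 11, Green 0.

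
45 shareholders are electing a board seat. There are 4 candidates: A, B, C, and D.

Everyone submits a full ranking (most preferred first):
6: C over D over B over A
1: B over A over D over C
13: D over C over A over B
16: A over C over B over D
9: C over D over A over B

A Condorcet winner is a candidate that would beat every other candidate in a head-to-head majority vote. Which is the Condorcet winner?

C vs A: 28–17
C vs B: 44–1
C vs D: 31–14
C beats every other candidate.

C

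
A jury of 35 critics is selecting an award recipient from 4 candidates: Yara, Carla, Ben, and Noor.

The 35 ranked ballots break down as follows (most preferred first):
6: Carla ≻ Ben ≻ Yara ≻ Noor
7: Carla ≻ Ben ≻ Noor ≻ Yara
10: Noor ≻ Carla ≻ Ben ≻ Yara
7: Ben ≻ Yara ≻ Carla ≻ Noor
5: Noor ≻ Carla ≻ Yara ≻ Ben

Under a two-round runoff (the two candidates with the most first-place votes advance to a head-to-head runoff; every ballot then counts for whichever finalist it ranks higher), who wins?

Carla

Round 1 first-place votes: Yara 0, Carla 13, Ben 7, Noor 15. Noor and Carla advance.
Runoff: Noor is ranked above Carla on 15 ballots, Carla above Noor on 20.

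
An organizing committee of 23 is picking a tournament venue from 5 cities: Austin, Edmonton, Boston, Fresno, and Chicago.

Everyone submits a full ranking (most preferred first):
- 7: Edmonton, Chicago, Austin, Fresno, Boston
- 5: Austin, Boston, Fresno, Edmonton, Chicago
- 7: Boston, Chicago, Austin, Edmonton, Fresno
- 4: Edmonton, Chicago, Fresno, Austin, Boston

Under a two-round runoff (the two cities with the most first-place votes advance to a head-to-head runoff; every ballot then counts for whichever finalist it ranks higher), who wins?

Round 1 first-place votes: Austin 5, Edmonton 11, Boston 7, Fresno 0, Chicago 0. Edmonton and Boston advance.
Runoff: Edmonton is ranked above Boston on 11 ballots, Boston above Edmonton on 12.

Boston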